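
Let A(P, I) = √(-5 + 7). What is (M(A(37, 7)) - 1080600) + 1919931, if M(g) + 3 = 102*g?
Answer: 839328 + 102*√2 ≈ 8.3947e+5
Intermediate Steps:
A(P, I) = √2
M(g) = -3 + 102*g
(M(A(37, 7)) - 1080600) + 1919931 = ((-3 + 102*√2) - 1080600) + 1919931 = (-1080603 + 102*√2) + 1919931 = 839328 + 102*√2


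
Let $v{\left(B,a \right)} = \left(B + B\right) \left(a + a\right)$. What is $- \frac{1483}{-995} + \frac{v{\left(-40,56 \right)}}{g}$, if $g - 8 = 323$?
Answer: $- \frac{8424327}{329345} \approx -25.579$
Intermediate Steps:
$g = 331$ ($g = 8 + 323 = 331$)
$v{\left(B,a \right)} = 4 B a$ ($v{\left(B,a \right)} = 2 B 2 a = 4 B a$)
$- \frac{1483}{-995} + \frac{v{\left(-40,56 \right)}}{g} = - \frac{1483}{-995} + \frac{4 \left(-40\right) 56}{331} = \left(-1483\right) \left(- \frac{1}{995}\right) - \frac{8960}{331} = \frac{1483}{995} - \frac{8960}{331} = - \frac{8424327}{329345}$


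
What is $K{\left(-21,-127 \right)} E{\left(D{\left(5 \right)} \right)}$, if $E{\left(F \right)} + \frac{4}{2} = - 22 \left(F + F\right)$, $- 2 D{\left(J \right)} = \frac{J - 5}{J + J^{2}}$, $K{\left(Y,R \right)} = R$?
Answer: $254$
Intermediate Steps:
$D{\left(J \right)} = - \frac{-5 + J}{2 \left(J + J^{2}\right)}$ ($D{\left(J \right)} = - \frac{\left(J - 5\right) \frac{1}{J + J^{2}}}{2} = - \frac{\left(-5 + J\right) \frac{1}{J + J^{2}}}{2} = - \frac{\frac{1}{J + J^{2}} \left(-5 + J\right)}{2} = - \frac{-5 + J}{2 \left(J + J^{2}\right)}$)
$E{\left(F \right)} = -2 - 44 F$ ($E{\left(F \right)} = -2 - 22 \left(F + F\right) = -2 - 22 \cdot 2 F = -2 - 44 F$)
$K{\left(-21,-127 \right)} E{\left(D{\left(5 \right)} \right)} = - 127 \left(-2 - 44 \frac{5 - 5}{2 \cdot 5 \left(1 + 5\right)}\right) = - 127 \left(-2 - 44 \cdot \frac{1}{2} \cdot \frac{1}{5} \cdot \frac{1}{6} \left(5 - 5\right)\right) = - 127 \left(-2 - 44 \cdot \frac{1}{2} \cdot \frac{1}{5} \cdot \frac{1}{6} \cdot 0\right) = - 127 \left(-2 - 0\right) = - 127 \left(-2 + 0\right) = \left(-127\right) \left(-2\right) = 254$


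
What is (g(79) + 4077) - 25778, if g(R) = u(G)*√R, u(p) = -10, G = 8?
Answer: -21701 - 10*√79 ≈ -21790.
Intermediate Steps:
g(R) = -10*√R
(g(79) + 4077) - 25778 = (-10*√79 + 4077) - 25778 = (4077 - 10*√79) - 25778 = -21701 - 10*√79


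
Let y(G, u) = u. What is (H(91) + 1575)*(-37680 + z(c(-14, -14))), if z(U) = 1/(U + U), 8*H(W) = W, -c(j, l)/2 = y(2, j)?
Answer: -3825573227/64 ≈ -5.9775e+7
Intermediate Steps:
c(j, l) = -2*j
H(W) = W/8
z(U) = 1/(2*U)
(H(91) + 1575)*(-37680 + z(c(-14, -14))) = ((1/8)*91 + 1575)*(-37680 + 1/(2*((-2*(-14))))) = (91/8 + 1575)*(-37680 + (1/2)/28) = 12691*(-37680 + (1/2)*(1/28))/8 = 12691*(-37680 + 1/56)/8 = (12691/8)*(-2110079/56) = -3825573227/64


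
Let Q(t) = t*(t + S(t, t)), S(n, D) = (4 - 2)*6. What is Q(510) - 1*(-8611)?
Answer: 274831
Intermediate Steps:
S(n, D) = 12 (S(n, D) = 2*6 = 12)
Q(t) = t*(12 + t) (Q(t) = t*(t + 12) = t*(12 + t))
Q(510) - 1*(-8611) = 510*(12 + 510) - 1*(-8611) = 510*522 + 8611 = 266220 + 8611 = 274831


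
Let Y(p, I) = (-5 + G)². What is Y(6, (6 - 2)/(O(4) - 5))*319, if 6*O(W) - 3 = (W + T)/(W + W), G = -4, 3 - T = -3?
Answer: 25839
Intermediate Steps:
T = 6 (T = 3 - 1*(-3) = 3 + 3 = 6)
O(W) = ½ + (6 + W)/(12*W) (O(W) = ½ + ((W + 6)/(W + W))/6 = ½ + ((6 + W)/((2*W)))/6 = ½ + ((6 + W)*(1/(2*W)))/6 = ½ + ((6 + W)/(2*W))/6 = ½ + (6 + W)/(12*W))
Y(p, I) = 81 (Y(p, I) = (-5 - 4)² = (-9)² = 81)
Y(6, (6 - 2)/(O(4) - 5))*319 = 81*319 = 25839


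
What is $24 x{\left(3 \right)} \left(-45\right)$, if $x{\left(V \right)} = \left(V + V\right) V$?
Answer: $-19440$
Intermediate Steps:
$x{\left(V \right)} = 2 V^{2}$ ($x{\left(V \right)} = 2 V V = 2 V^{2}$)
$24 x{\left(3 \right)} \left(-45\right) = 24 \cdot 2 \cdot 3^{2} \left(-45\right) = 24 \cdot 2 \cdot 9 \left(-45\right) = 24 \cdot 18 \left(-45\right) = 432 \left(-45\right) = -19440$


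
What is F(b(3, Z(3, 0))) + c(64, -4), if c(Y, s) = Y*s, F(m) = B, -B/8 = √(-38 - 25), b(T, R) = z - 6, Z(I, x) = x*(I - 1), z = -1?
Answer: -256 - 24*I*√7 ≈ -256.0 - 63.498*I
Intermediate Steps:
Z(I, x) = x*(-1 + I)
b(T, R) = -7 (b(T, R) = -1 - 6 = -7)
B = -24*I*√7 (B = -8*√(-38 - 25) = -24*I*√7 ≈ -63.498*I)
F(m) = -24*I*√7
F(b(3, Z(3, 0))) + c(64, -4) = -24*I*√7 + 64*(-4) = -24*I*√7 - 256 = -256 - 24*I*√7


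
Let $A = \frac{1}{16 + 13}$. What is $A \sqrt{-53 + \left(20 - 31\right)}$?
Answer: $\frac{8 i}{29} \approx 0.27586 i$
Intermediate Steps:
$A = \frac{1}{29} \approx 0.034483$
$A \sqrt{-53 + \left(20 - 31\right)} = \frac{\sqrt{-53 + \left(20 - 31\right)}}{29} = \frac{\sqrt{-53 - 11}}{29} = \frac{\sqrt{-64}}{29} = \frac{8 i}{29}$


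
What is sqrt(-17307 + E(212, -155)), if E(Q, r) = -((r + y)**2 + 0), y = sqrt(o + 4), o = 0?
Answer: 6*I*sqrt(1131) ≈ 201.78*I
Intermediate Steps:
y = 2 (y = sqrt(0 + 4) = sqrt(4) = 2)
E(Q, r) = -(2 + r)**2 (E(Q, r) = -((r + 2)**2 + 0) = -((2 + r)**2 + 0) = -(2 + r)**2)
sqrt(-17307 + E(212, -155)) = sqrt(-17307 - (2 - 155)**2) = sqrt(-17307 - 1*(-153)**2) = sqrt(-17307 - 1*23409) = sqrt(-17307 - 23409) = sqrt(-40716) = 6*I*sqrt(1131)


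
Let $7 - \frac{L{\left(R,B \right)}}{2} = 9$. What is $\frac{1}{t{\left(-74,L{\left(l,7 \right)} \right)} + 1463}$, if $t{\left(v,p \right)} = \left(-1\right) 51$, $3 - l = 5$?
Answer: $\frac{1}{1412} \approx 0.00070821$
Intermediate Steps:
$l = -2$ ($l = 3 - 5 = -2$)
$L{\left(R,B \right)} = -4$ ($L{\left(R,B \right)} = 14 - 18 = -4$)
$t{\left(v,p \right)} = -51$
$\frac{1}{t{\left(-74,L{\left(l,7 \right)} \right)} + 1463} = \frac{1}{-51 + 1463} = \frac{1}{1412}$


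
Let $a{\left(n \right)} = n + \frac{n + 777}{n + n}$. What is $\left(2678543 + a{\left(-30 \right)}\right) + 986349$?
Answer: $\frac{73296991}{20} \approx 3.6648 \cdot 10^{6}$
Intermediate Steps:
$a{\left(n \right)} = n + \frac{777 + n}{2 n}$
$\left(2678543 + a{\left(-30 \right)}\right) + 986349 = \left(2678543 + \left(\frac{1}{2} - 30 + \frac{777}{2 \left(-30\right)}\right)\right) + 986349 = \left(2678543 + \left(\frac{1}{2} - 30 + \frac{777}{2} \left(- \frac{1}{30}\right)\right)\right) + 986349 = \left(2678543 - \frac{849}{20}\right) + 986349 = \frac{53570011}{20} + 986349 = \frac{73296991}{20}$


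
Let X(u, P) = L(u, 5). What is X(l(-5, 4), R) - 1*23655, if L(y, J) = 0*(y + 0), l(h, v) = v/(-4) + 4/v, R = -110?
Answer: -23655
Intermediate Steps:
l(h, v) = 4/v - v/4 (l(h, v) = v*(-1/4) + 4/v = -v/4 + 4/v = 4/v - v/4)
L(y, J) = 0 (L(y, J) = 0*y = 0)
X(u, P) = 0
X(l(-5, 4), R) - 1*23655 = 0 - 1*23655 = 0 - 23655 = -23655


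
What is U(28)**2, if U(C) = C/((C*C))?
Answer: 1/784 ≈ 0.0012755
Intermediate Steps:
U(C) = 1/C (U(C) = C/(C**2) = C/C**2 = 1/C)
U(28)**2 = (1/28)**2 = 1/784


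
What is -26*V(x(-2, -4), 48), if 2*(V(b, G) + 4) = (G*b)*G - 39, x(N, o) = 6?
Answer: -179101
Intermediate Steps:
V(b, G) = -47/2 + b*G²/2 (V(b, G) = -4 + ((G*b)*G - 39)/2 = -4 + (b*G² - 39)/2 = -4 + (-39 + b*G²)/2 = -4 + (-39/2 + b*G²/2) = -47/2 + b*G²/2)
-26*V(x(-2, -4), 48) = -26*(-47/2 + (½)*6*48²) = -26*(-47/2 + (½)*6*2304) = -26*(-47/2 + 6912) = -26*13777/2 = -179101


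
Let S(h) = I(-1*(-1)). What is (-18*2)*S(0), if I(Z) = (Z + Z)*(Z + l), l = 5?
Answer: -432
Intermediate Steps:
I(Z) = 2*Z*(5 + Z) (I(Z) = (Z + Z)*(Z + 5) = (2*Z)*(5 + Z) = 2*Z*(5 + Z))
S(h) = 12 (S(h) = 2*(-1*(-1))*(5 - 1*(-1)) = 2*1*(5 + 1) = 2*1*6 = 12)
(-18*2)*S(0) = -18*2*12 = -36*12 = -432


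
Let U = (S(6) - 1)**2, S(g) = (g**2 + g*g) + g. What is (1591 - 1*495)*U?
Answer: 6498184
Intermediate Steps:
S(g) = g + 2*g**2 (S(g) = (g**2 + g**2) + g = 2*g**2 + g = g + 2*g**2)
U = 5929 (U = (6*(1 + 2*6) - 1)**2 = (6*(1 + 12) - 1)**2 = (6*13 - 1)**2 = (78 - 1)**2 = 77**2 = 5929)
(1591 - 1*495)*U = (1591 - 1*495)*5929 = (1591 - 495)*5929 = 1096*5929 = 6498184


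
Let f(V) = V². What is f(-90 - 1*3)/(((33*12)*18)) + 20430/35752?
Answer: 6317279/3539448 ≈ 1.7848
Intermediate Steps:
f(-90 - 1*3)/(((33*12)*18)) + 20430/35752 = (-90 - 1*3)²/(((33*12)*18)) + 20430/35752 = (-90 - 3)²/((396*18)) + 20430*(1/35752) = (-93)²/7128 + 10215/17876 = 8649*(1/7128) + 10215/17876 = 961/792 + 10215/17876 = 6317279/3539448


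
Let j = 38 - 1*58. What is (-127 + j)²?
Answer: 21609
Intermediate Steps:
j = -20 (j = 38 - 58 = -20)
(-127 + j)² = (-127 - 20)² = (-147)² = 21609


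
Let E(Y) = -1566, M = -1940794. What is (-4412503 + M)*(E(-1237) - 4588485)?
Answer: 29161957248147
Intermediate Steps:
(-4412503 + M)*(E(-1237) - 4588485) = (-4412503 - 1940794)*(-1566 - 4588485) = -6353297*(-4590051) = 29161957248147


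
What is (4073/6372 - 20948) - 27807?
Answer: -310662787/6372 ≈ -48754.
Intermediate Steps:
(4073/6372 - 20948) - 27807 = -133476583/6372 - 27807 = -310662787/6372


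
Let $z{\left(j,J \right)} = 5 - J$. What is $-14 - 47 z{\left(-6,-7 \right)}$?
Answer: $-578$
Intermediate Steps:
$-14 - 47 z{\left(-6,-7 \right)} = -14 - 47 \left(5 - -7\right) = -14 - 47 \left(5 + 7\right) = -14 - 564 = -578$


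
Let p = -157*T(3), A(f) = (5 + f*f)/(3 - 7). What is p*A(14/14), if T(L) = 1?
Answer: 471/2 ≈ 235.50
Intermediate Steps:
A(f) = -5/4 - f²/4 (A(f) = (5 + f²)/(-4) = (5 + f²)*(-¼) = -5/4 - f²/4)
p = -157 (p = -157*1 = -157)
p*A(14/14) = -157*(-5/4 - 1²/4) = -157*(-5/4 - ¼*1²) = -157*(-5/4 - ¼*1) = -157*(-5/4 - ¼) = -157*(-3/2) = 471/2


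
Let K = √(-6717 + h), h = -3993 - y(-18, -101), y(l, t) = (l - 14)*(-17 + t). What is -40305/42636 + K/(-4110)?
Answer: -13435/14212 - I*√14486/4110 ≈ -0.94533 - 0.029284*I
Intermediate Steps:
y(l, t) = (-17 + t)*(-14 + l) (y(l, t) = (-14 + l)*(-17 + t) = (-17 + t)*(-14 + l))
h = -7769 (h = -3993 - (238 - 17*(-18) - 14*(-101) - 18*(-101)) = -3993 - (238 + 306 + 1414 + 1818) = -3993 - 1*3776 = -3993 - 3776 = -7769)
K = I*√14486 (K = √(-6717 - 7769) = √(-14486) = I*√14486 ≈ 120.36*I)
-40305/42636 + K/(-4110) = -40305/42636 + (I*√14486)/(-4110) = -40305*1/42636 + (I*√14486)*(-1/4110) = -13435/14212 - I*√14486/4110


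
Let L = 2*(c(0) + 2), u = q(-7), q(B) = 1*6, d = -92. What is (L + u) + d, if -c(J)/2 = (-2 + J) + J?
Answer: -74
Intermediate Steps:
c(J) = 4 - 4*J (c(J) = -2*((-2 + J) + J) = -2*(-2 + 2*J) = 4 - 4*J)
q(B) = 6
u = 6
L = 12 (L = 2*((4 - 4*0) + 2) = 2*((4 + 0) + 2) = 2*(4 + 2) = 2*6 = 12)
(L + u) + d = (12 + 6) - 92 = 18 - 92 = -74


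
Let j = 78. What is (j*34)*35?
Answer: 92820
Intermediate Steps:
(j*34)*35 = (78*34)*35 = 2652*35 = 92820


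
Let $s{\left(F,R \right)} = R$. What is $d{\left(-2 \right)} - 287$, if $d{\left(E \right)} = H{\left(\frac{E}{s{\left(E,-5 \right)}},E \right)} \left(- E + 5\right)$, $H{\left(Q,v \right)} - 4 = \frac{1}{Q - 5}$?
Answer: $- \frac{5992}{23} \approx -260.52$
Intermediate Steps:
$H{\left(Q,v \right)} = 4 + \frac{1}{-5 + Q}$ ($H{\left(Q,v \right)} = 4 + \frac{1}{Q - 5} = 4 + \frac{1}{-5 + Q}$)
$d{\left(E \right)} = \frac{\left(-19 - \frac{4 E}{5}\right) \left(5 - E\right)}{-5 - \frac{E}{5}}$ ($d{\left(E \right)} = \frac{-19 + 4 \frac{E}{-5}}{-5 + \frac{E}{-5}} \left(- E + 5\right) = \frac{-19 + 4 E \left(- \frac{1}{5}\right)}{-5 + E \left(- \frac{1}{5}\right)} \left(5 - E\right) = \frac{-19 + 4 \left(- \frac{E}{5}\right)}{-5 - \frac{E}{5}} \left(5 - E\right) = \frac{-19 - \frac{4 E}{5}}{-5 - \frac{E}{5}} \left(5 - E\right) = \frac{\left(-19 - \frac{4 E}{5}\right) \left(5 - E\right)}{-5 - \frac{E}{5}}$)
$d{\left(-2 \right)} - 287 = \frac{475 - -150 - 4 \left(-2\right)^{2}}{25 - 2} - 287 = \frac{475 + 150 - 16}{23} - 287 = \frac{1}{23} \cdot 609 - 287 = \frac{609}{23} - 287 = - \frac{5992}{23}$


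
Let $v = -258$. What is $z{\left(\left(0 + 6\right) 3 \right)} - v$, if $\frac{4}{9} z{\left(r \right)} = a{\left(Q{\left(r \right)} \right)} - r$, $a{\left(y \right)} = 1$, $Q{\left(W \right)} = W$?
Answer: $\frac{879}{4} \approx 219.75$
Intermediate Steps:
$z{\left(r \right)} = \frac{9}{4} - \frac{9 r}{4}$ ($z{\left(r \right)} = \frac{9 \left(1 - r\right)}{4} = \frac{9}{4} - \frac{9 r}{4}$)
$z{\left(\left(0 + 6\right) 3 \right)} - v = \left(\frac{9}{4} - \frac{9 \left(0 + 6\right) 3}{4}\right) - -258 = \left(\frac{9}{4} - \frac{9 \cdot 6 \cdot 3}{4}\right) + 258 = \left(\frac{9}{4} - \frac{81}{2}\right) + 258 = - \frac{153}{4} + 258 = \frac{879}{4}$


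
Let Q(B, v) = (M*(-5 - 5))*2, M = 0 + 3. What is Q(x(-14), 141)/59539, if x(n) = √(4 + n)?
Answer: -60/59539 ≈ -0.0010077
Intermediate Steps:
M = 3
Q(B, v) = -60 (Q(B, v) = (3*(-5 - 5))*2 = (3*(-10))*2 = -30*2 = -60)
Q(x(-14), 141)/59539 = -60/59539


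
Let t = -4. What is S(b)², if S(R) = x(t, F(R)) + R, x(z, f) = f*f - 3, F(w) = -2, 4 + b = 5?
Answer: 4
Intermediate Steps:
b = 1 (b = -4 + 5 = 1)
x(z, f) = -3 + f² (x(z, f) = f² - 3 = -3 + f²)
S(R) = 1 + R (S(R) = (-3 + (-2)²) + R = (-3 + 4) + R = 1 + R)
S(b)² = (1 + 1)² = 2² = 4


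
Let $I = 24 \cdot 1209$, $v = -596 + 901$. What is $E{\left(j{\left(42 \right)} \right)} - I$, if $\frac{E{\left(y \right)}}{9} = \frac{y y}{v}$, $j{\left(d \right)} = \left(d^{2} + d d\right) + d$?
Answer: $\frac{21170844}{61} \approx 3.4706 \cdot 10^{5}$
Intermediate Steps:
$v = 305$
$j{\left(d \right)} = d + 2 d^{2}$ ($j{\left(d \right)} = \left(d^{2} + d^{2}\right) + d = 2 d^{2} + d = d + 2 d^{2}$)
$I = 29016$
$E{\left(y \right)} = \frac{9 y^{2}}{305}$ ($E{\left(y \right)} = 9 \frac{y y}{305} = 9 y^{2} \cdot \frac{1}{305} = 9 \frac{y^{2}}{305} = \frac{9 y^{2}}{305}$)
$E{\left(j{\left(42 \right)} \right)} - I = \frac{9 \left(42 \left(1 + 2 \cdot 42\right)\right)^{2}}{305} - 29016 = \frac{9 \left(42 \left(1 + 84\right)\right)^{2}}{305} - 29016 = \frac{9 \left(42 \cdot 85\right)^{2}}{305} - 29016 = \frac{9 \cdot 3570^{2}}{305} - 29016 = \frac{9}{305} \cdot 12744900 - 29016 = \frac{22940820}{61} - 29016 = \frac{21170844}{61}$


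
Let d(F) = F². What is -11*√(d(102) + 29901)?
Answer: -11*√40305 ≈ -2208.4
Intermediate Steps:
-11*√(d(102) + 29901) = -11*√(102² + 29901) = -11*√(10404 + 29901) = -11*√40305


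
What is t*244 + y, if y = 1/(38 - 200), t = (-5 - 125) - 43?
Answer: -6838345/162 ≈ -42212.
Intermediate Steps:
t = -173 (t = -130 - 43 = -173)
y = -1/162 (y = 1/(-162) = -1/162 ≈ -0.0061728)
t*244 + y = -173*244 - 1/162 = -42212 - 1/162 = -6838345/162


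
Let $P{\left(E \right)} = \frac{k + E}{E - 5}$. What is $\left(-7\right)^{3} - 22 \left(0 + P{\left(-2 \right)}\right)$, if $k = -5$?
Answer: $-365$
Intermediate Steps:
$P{\left(E \right)} = 1$ ($P{\left(E \right)} = \frac{-5 + E}{E - 5} = \frac{-5 + E}{-5 + E} = 1$)
$\left(-7\right)^{3} - 22 \left(0 + P{\left(-2 \right)}\right) = \left(-7\right)^{3} - 22 \left(0 + 1\right) = -343 - 22 = -365$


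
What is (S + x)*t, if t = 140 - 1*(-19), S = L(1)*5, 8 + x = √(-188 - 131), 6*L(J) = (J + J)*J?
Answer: -1007 + 159*I*√319 ≈ -1007.0 + 2839.8*I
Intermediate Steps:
L(J) = J²/3 (L(J) = ((J + J)*J)/6 = ((2*J)*J)/6 = (2*J²)/6 = J²/3)
x = -8 + I*√319 (x = -8 + √(-188 - 131) = -8 + √(-319) = -8 + I*√319 ≈ -8.0 + 17.861*I)
S = 5/3 (S = ((⅓)*1²)*5 = ((⅓)*1)*5 = (⅓)*5 = 5/3 ≈ 1.6667)
t = 159 (t = 140 + 19 = 159)
(S + x)*t = (5/3 + (-8 + I*√319))*159 = (-19/3 + I*√319)*159 = -1007 + 159*I*√319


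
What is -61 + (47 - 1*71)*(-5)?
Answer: 59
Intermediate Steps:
-61 + (47 - 1*71)*(-5) = -61 + (47 - 71)*(-5) = -61 - 24*(-5) = -61 + 120 = 59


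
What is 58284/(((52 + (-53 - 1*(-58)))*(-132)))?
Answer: -1619/209 ≈ -7.7464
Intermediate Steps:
58284/(((52 + (-53 - 1*(-58)))*(-132))) = 58284/(((52 + (-53 + 58))*(-132))) = 58284/(((52 + 5)*(-132))) = 58284/((57*(-132))) = 58284/(-7524) = 58284*(-1/7524) = -1619/209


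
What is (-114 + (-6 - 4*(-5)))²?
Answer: 10000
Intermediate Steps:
(-114 + (-6 - 4*(-5)))² = (-114 + (-6 + 20))² = (-114 + 14)² = (-100)² = 10000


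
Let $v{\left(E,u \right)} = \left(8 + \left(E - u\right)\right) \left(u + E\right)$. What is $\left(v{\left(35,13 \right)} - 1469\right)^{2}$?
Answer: $841$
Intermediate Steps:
$v{\left(E,u \right)} = \left(E + u\right) \left(8 + E - u\right)$ ($v{\left(E,u \right)} = \left(8 + E - u\right) \left(E + u\right) = \left(E + u\right) \left(8 + E - u\right)$)
$\left(v{\left(35,13 \right)} - 1469\right)^{2} = \left(\left(35^{2} - 13^{2} + 8 \cdot 35 + 8 \cdot 13\right) - 1469\right)^{2} = \left(\left(1225 - 169 + 280 + 104\right) - 1469\right)^{2} = \left(1440 - 1469\right)^{2} = \left(-29\right)^{2} = 841$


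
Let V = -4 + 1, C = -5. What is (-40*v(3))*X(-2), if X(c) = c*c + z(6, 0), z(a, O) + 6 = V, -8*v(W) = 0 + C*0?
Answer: 0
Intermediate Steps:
V = -3
v(W) = 0 (v(W) = -(0 - 5*0)/8 = -(0 + 0)/8 = -⅛*0 = 0)
z(a, O) = -9 (z(a, O) = -6 - 3 = -9)
X(c) = -9 + c² (X(c) = c*c - 9 = c² - 9 = -9 + c²)
(-40*v(3))*X(-2) = (-40*0)*(-9 + (-2)²) = 0*(-9 + 4) = 0*(-5) = 0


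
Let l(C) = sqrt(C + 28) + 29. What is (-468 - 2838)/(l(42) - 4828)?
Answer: 5288498/7676777 + 1102*sqrt(70)/7676777 ≈ 0.69010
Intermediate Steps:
l(C) = 29 + sqrt(28 + C) (l(C) = sqrt(28 + C) + 29 = 29 + sqrt(28 + C))
(-468 - 2838)/(l(42) - 4828) = (-468 - 2838)/((29 + sqrt(28 + 42)) - 4828) = -3306/((29 + sqrt(70)) - 4828) = -3306/(-4799 + sqrt(70))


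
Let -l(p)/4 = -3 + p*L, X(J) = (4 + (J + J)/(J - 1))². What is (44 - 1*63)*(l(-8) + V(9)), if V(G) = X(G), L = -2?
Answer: 3933/16 ≈ 245.81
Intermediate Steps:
X(J) = (4 + 2*J/(-1 + J))² (X(J) = (4 + (2*J)/(-1 + J))² = (4 + 2*J/(-1 + J))²)
V(G) = 4*(-2 + 3*G)²/(-1 + G)²
l(p) = 12 + 8*p (l(p) = -4*(-3 + p*(-2)) = -4*(-3 - 2*p) = 12 + 8*p)
(44 - 1*63)*(l(-8) + V(9)) = (44 - 1*63)*((12 + 8*(-8)) + 4*(-2 + 3*9)²/(-1 + 9)²) = (44 - 63)*((12 - 64) + 4*(-2 + 27)²/8²) = -19*(-52 + 4*(1/64)*25²) = -19*(-52 + 4*(1/64)*625) = -19*(-52 + 625/16) = -19*(-207/16) = 3933/16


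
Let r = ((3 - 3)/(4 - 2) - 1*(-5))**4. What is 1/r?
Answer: 1/625 ≈ 0.0016000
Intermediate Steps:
r = 625 (r = (0/2 + 5)**4 = (0*(1/2) + 5)**4 = (0 + 5)**4 = 5**4 = 625)
1/r = 1/625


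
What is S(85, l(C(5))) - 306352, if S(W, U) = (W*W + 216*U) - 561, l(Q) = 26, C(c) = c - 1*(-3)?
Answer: -294072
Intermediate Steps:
C(c) = 3 + c (C(c) = c + 3 = 3 + c)
S(W, U) = -561 + W² + 216*U (S(W, U) = (W² + 216*U) - 561 = -561 + W² + 216*U)
S(85, l(C(5))) - 306352 = (-561 + 85² + 216*26) - 306352 = (-561 + 7225 + 5616) - 306352 = 12280 - 306352 = -294072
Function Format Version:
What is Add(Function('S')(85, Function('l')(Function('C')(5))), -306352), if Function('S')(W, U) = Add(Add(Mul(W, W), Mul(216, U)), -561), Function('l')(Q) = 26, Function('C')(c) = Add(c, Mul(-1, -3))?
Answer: -294072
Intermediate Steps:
Function('C')(c) = Add(3, c) (Function('C')(c) = Add(c, 3) = Add(3, c))
Function('S')(W, U) = Add(-561, Pow(W, 2), Mul(216, U)) (Function('S')(W, U) = Add(Add(Pow(W, 2), Mul(216, U)), -561) = Add(-561, Pow(W, 2), Mul(216, U)))
Add(Function('S')(85, Function('l')(Function('C')(5))), -306352) = Add(Add(-561, Pow(85, 2), Mul(216, 26)), -306352) = Add(Add(-561, 7225, 5616), -306352) = Add(12280, -306352) = -294072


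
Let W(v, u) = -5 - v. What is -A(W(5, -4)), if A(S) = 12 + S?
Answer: -2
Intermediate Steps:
-A(W(5, -4)) = -(12 + (-5 - 1*5)) = -(12 + (-5 - 5)) = -(12 - 10) = -1*2 = -2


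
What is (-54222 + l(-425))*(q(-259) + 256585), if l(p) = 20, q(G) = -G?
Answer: -13921458488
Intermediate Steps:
(-54222 + l(-425))*(q(-259) + 256585) = (-54222 + 20)*(-1*(-259) + 256585) = -54202*(259 + 256585) = -54202*256844 = -13921458488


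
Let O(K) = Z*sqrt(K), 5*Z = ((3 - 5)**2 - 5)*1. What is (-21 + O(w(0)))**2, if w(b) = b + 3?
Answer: (105 + sqrt(3))**2/25 ≈ 455.67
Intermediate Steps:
w(b) = 3 + b
Z = -1/5 (Z = (((3 - 5)**2 - 5)*1)/5 = (((-2)**2 - 5)*1)/5 = ((4 - 5)*1)/5 = (-1*1)/5 = (1/5)*(-1) = -1/5 ≈ -0.20000)
O(K) = -sqrt(K)/5
(-21 + O(w(0)))**2 = (-21 - sqrt(3 + 0)/5)**2 = (-21 - sqrt(3)/5)**2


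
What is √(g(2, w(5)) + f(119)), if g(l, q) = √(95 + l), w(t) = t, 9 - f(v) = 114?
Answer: √(-105 + √97) ≈ 9.7545*I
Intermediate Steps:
f(v) = -105 (f(v) = 9 - 1*114 = 9 - 114 = -105)
√(g(2, w(5)) + f(119)) = √(√(95 + 2) - 105) = √(√97 - 105) = √(-105 + √97)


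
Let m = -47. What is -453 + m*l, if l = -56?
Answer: 2179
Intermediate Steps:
-453 + m*l = -453 - 47*(-56) = -453 + 2632 = 2179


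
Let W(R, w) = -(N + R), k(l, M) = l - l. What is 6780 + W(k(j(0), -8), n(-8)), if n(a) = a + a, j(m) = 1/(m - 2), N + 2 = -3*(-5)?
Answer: 6767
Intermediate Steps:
N = 13 (N = -2 - 3*(-5) = -2 + 15 = 13)
j(m) = 1/(-2 + m)
k(l, M) = 0
n(a) = 2*a
W(R, w) = -13 - R (W(R, w) = -(13 + R) = -13 - R)
6780 + W(k(j(0), -8), n(-8)) = 6780 + (-13 - 1*0) = 6780 + (-13 + 0) = 6780 - 13 = 6767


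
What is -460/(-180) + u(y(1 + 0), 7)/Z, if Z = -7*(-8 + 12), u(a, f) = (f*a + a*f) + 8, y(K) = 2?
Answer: 80/63 ≈ 1.2698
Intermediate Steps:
u(a, f) = 8 + 2*a*f (u(a, f) = (a*f + a*f) + 8 = 2*a*f + 8 = 8 + 2*a*f)
Z = -28 (Z = -7*4 = -28)
-460/(-180) + u(y(1 + 0), 7)/Z = -460/(-180) + (8 + 2*2*7)/(-28) = -460*(-1/180) + (8 + 28)*(-1/28) = 23/9 + 36*(-1/28) = 23/9 - 9/7 = 80/63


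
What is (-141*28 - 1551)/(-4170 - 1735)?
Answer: 5499/5905 ≈ 0.93124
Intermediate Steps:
(-141*28 - 1551)/(-4170 - 1735) = (-3948 - 1551)/(-5905) = -5499*(-1/5905) = 5499/5905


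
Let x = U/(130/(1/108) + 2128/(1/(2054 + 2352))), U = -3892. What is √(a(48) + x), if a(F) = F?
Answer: √264514466600746/2347502 ≈ 6.9282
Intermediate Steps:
x = -973/2347502 (x = -3892/(130/(1/108) + 2128/(1/(2054 + 2352))) = -3892/(130/(1/108) + 2128/(1/4406)) = -3892/(130*108 + 2128/(1/4406)) = -3892/(14040 + 2128*4406) = -3892/(14040 + 9375968) = -3892/9390008 = -3892*1/9390008 = -973/2347502 ≈ -0.00041448)
√(a(48) + x) = √(48 - 973/2347502) = √(112679123/2347502) = √264514466600746/2347502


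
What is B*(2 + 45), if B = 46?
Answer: 2162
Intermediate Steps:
B*(2 + 45) = 46*(2 + 45) = 46*47 = 2162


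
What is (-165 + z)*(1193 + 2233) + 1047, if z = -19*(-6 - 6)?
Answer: 216885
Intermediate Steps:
z = 228 (z = -19*(-12) = 228)
(-165 + z)*(1193 + 2233) + 1047 = (-165 + 228)*(1193 + 2233) + 1047 = 63*3426 + 1047 = 215838 + 1047 = 216885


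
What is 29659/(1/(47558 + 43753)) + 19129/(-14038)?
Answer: 38017612598933/14038 ≈ 2.7082e+9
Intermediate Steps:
29659/(1/(47558 + 43753)) + 19129/(-14038) = 29659/(1/91311) + 19129*(-1/14038) = 29659/(1/91311) - 19129/14038 = 29659*91311 - 19129/14038 = 2708192949 - 19129/14038 = 38017612598933/14038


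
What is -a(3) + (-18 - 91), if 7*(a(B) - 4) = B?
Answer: -794/7 ≈ -113.43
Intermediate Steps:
a(B) = 4 + B/7
-a(3) + (-18 - 91) = -(4 + (⅐)*3) + (-18 - 91) = -(4 + 3/7) - 109 = -1*31/7 - 109 = -31/7 - 109 = -794/7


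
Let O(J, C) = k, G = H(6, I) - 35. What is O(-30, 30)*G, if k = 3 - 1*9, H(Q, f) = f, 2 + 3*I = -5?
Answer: 224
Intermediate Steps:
I = -7/3 (I = -2/3 + (1/3)*(-5) = -2/3 - 5/3 = -7/3 ≈ -2.3333)
G = -112/3 (G = -7/3 - 35 = -112/3 ≈ -37.333)
k = -6 (k = 3 - 9 = -6)
O(J, C) = -6
O(-30, 30)*G = -6*(-112/3) = 224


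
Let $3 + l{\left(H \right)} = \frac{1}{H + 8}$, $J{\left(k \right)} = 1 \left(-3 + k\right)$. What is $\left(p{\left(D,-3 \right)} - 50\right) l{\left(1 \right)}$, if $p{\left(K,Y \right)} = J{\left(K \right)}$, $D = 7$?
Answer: $\frac{1196}{9} \approx 132.89$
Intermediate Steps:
$J{\left(k \right)} = -3 + k$
$l{\left(H \right)} = -3 + \frac{1}{8 + H}$ ($l{\left(H \right)} = -3 + \frac{1}{H + 8} = -3 + \frac{1}{8 + H}$)
$p{\left(K,Y \right)} = -3 + K$
$\left(p{\left(D,-3 \right)} - 50\right) l{\left(1 \right)} = \left(\left(-3 + 7\right) - 50\right) \frac{-23 - 3}{8 + 1} = \left(4 - 50\right) \frac{-23 - 3}{9} = - 46 \cdot \frac{1}{9} \left(-26\right) = \left(-46\right) \left(- \frac{26}{9}\right) = \frac{1196}{9}$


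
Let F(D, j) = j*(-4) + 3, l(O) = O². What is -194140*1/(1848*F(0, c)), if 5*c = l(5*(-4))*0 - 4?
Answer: -242675/14322 ≈ -16.944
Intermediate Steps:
c = -⅘ (c = ((5*(-4))²*0 - 4)/5 = ((-20)²*0 - 4)/5 = (400*0 - 4)/5 = (0 - 4)/5 = (⅕)*(-4) = -⅘ ≈ -0.80000)
F(D, j) = 3 - 4*j (F(D, j) = -4*j + 3 = 3 - 4*j)
-194140*1/(1848*F(0, c)) = -194140*1/(1848*(3 - 4*(-⅘))) = -194140*1/(1848*(3 + 16/5)) = -194140/(1848*(31/5)) = -194140/57288/5 = -194140*5/57288 = -242675/14322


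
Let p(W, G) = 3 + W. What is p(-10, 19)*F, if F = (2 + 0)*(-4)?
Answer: 56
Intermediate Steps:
F = -8 (F = 2*(-4) = -8)
p(-10, 19)*F = (3 - 10)*(-8) = -7*(-8) = 56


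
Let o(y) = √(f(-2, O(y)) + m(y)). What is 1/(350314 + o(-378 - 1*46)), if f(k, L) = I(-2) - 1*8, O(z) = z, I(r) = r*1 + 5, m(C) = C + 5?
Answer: 175157/61359949510 - I*√106/61359949510 ≈ 2.8546e-6 - 1.6779e-10*I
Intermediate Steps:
m(C) = 5 + C
I(r) = 5 + r (I(r) = r + 5 = 5 + r)
f(k, L) = -5 (f(k, L) = (5 - 2) - 1*8 = 3 - 8 = -5)
o(y) = √y (o(y) = √(-5 + (5 + y)) = √y)
1/(350314 + o(-378 - 1*46)) = 1/(350314 + √(-378 - 1*46)) = 1/(350314 + √(-378 - 46)) = 1/(350314 + √(-424)) = 1/(350314 + 2*I*√106)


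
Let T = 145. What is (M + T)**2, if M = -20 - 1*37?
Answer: 7744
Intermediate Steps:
M = -57 (M = -20 - 37 = -57)
(M + T)**2 = (-57 + 145)**2 = 88**2 = 7744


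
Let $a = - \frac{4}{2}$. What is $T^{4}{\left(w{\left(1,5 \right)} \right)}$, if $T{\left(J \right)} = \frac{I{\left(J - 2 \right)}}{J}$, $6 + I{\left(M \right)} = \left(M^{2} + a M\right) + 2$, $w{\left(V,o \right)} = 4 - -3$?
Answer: $\frac{14641}{2401} \approx 6.0979$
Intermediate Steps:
$a = -2$ ($a = \left(-4\right) \frac{1}{2} = -2$)
$w{\left(V,o \right)} = 7$ ($w{\left(V,o \right)} = 4 + 3 = 7$)
$I{\left(M \right)} = -4 + M^{2} - 2 M$ ($I{\left(M \right)} = -6 + \left(\left(M^{2} - 2 M\right) + 2\right) = -6 + \left(2 + M^{2} - 2 M\right) = -4 + M^{2} - 2 M$)
$T{\left(J \right)} = \frac{\left(-2 + J\right)^{2} - 2 J}{J}$ ($T{\left(J \right)} = \frac{-4 + \left(J - 2\right)^{2} - 2 \left(J - 2\right)}{J} = \frac{-4 + \left(-2 + J\right)^{2} - 2 \left(-2 + J\right)}{J} = \frac{-4 + \left(-2 + J\right)^{2} - \left(-4 + 2 J\right)}{J} = \frac{\left(-2 + J\right)^{2} - 2 J}{J}$)
$T^{4}{\left(w{\left(1,5 \right)} \right)} = \left(-2 + \frac{\left(-2 + 7\right)^{2}}{7}\right)^{4} = \left(-2 + \frac{5^{2}}{7}\right)^{4} = \left(-2 + \frac{1}{7} \cdot 25\right)^{4} = \left(-2 + \frac{25}{7}\right)^{4} = \left(\frac{11}{7}\right)^{4} = \frac{14641}{2401}$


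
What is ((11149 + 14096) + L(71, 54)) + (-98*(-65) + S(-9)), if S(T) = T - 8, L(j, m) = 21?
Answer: 31619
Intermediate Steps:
S(T) = -8 + T
((11149 + 14096) + L(71, 54)) + (-98*(-65) + S(-9)) = ((11149 + 14096) + 21) + (-98*(-65) + (-8 - 9)) = (25245 + 21) + (6370 - 17) = 25266 + 6353 = 31619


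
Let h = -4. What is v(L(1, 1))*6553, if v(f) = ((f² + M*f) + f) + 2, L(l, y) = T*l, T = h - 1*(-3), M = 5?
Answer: -19659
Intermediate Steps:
T = -1 (T = -4 - 1*(-3) = -4 + 3 = -1)
L(l, y) = -l
v(f) = 2 + f² + 6*f (v(f) = ((f² + 5*f) + f) + 2 = (f² + 6*f) + 2 = 2 + f² + 6*f)
v(L(1, 1))*6553 = (2 + (-1*1)² + 6*(-1*1))*6553 = (2 + (-1)² + 6*(-1))*6553 = (2 + 1 - 6)*6553 = -3*6553 = -19659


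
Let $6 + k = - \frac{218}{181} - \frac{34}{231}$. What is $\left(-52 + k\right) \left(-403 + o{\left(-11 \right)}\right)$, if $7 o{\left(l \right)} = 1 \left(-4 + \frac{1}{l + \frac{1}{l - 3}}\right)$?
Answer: $\frac{2336867630}{97559} \approx 23953.0$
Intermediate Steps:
$k = - \frac{307378}{41811}$ ($k = -6 - \left(\frac{34}{231} + \frac{218}{181}\right) = -6 - \frac{56512}{41811} = - \frac{307378}{41811} \approx -7.3516$)
$o{\left(l \right)} = - \frac{4}{7} + \frac{1}{7 \left(l + \frac{1}{-3 + l}\right)}$ ($o{\left(l \right)} = \frac{1 \left(-4 + \frac{1}{l + \frac{1}{l - 3}}\right)}{7} = \frac{1 \left(-4 + \frac{1}{l + \frac{1}{-3 + l}}\right)}{7} = \frac{-4 + \frac{1}{l + \frac{1}{-3 + l}}}{7} = - \frac{4}{7} + \frac{1}{7 \left(l + \frac{1}{-3 + l}\right)}$)
$\left(-52 + k\right) \left(-403 + o{\left(-11 \right)}\right) = \left(-52 - \frac{307378}{41811}\right) \left(-403 + \frac{-7 - 4 \left(-11\right)^{2} + 13 \left(-11\right)}{7 \left(1 + \left(-11\right)^{2} - -33\right)}\right) = - \frac{2481550 \left(-403 + \frac{-7 - 484 - 143}{7 \left(1 + 121 + 33\right)}\right)}{41811} = - \frac{2481550 \left(-403 + \frac{-7 - 484 - 143}{7 \cdot 155}\right)}{41811} = - \frac{2481550 \left(-403 + \frac{1}{7} \cdot \frac{1}{155} \left(-634\right)\right)}{41811} = - \frac{2481550 \left(-403 - \frac{634}{1085}\right)}{41811} = \left(- \frac{2481550}{41811}\right) \left(- \frac{437889}{1085}\right) = \frac{2336867630}{97559}$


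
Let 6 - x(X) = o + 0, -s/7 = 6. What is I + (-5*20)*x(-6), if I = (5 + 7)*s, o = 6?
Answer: -504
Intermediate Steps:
s = -42 (s = -7*6 = -42)
x(X) = 0 (x(X) = 6 - (6 + 0) = 6 - 1*6 = 6 - 6 = 0)
I = -504 (I = (5 + 7)*(-42) = 12*(-42) = -504)
I + (-5*20)*x(-6) = -504 - 5*20*0 = -504 - 100*0 = -504 + 0 = -504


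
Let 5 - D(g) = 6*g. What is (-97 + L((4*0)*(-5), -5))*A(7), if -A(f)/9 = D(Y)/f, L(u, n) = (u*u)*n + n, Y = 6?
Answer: -28458/7 ≈ -4065.4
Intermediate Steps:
D(g) = 5 - 6*g
L(u, n) = n + n*u**2 (L(u, n) = u**2*n + n = n*u**2 + n = n + n*u**2)
A(f) = 279/f (A(f) = -9*(5 - 6*6)/f = -9*(5 - 36)/f = -(-279)/f = 279/f)
(-97 + L((4*0)*(-5), -5))*A(7) = (-97 - 5*(1 + ((4*0)*(-5))**2))*(279/7) = (-97 - 5*(1 + (0*(-5))**2))*(279*(1/7)) = (-97 - 5*(1 + 0**2))*(279/7) = (-97 - 5*(1 + 0))*(279/7) = (-97 - 5*1)*(279/7) = (-97 - 5)*(279/7) = -102*279/7 = -28458/7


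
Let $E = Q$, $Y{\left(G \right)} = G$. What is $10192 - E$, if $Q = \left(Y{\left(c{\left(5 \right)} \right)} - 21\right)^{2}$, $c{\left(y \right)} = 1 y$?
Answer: $9936$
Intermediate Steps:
$c{\left(y \right)} = y$
$Q = 256$ ($Q = \left(5 - 21\right)^{2} = \left(-16\right)^{2} = 256$)
$E = 256$
$10192 - E = 10192 - 256 = 9936$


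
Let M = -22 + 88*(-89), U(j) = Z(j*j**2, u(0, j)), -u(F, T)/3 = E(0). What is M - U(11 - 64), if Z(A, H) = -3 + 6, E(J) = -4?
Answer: -7857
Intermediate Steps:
u(F, T) = 12 (u(F, T) = -3*(-4) = 12)
Z(A, H) = 3
U(j) = 3
M = -7854 (M = -22 - 7832 = -7854)
M - U(11 - 64) = -7854 - 1*3 = -7854 - 3 = -7857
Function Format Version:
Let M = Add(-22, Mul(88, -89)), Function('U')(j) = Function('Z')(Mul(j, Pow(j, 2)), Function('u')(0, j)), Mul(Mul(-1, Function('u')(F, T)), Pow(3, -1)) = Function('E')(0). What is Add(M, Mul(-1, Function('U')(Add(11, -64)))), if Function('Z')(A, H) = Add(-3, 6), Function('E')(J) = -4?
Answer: -7857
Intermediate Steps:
Function('u')(F, T) = 12 (Function('u')(F, T) = Mul(-3, -4) = 12)
Function('Z')(A, H) = 3
Function('U')(j) = 3
M = -7854 (M = Add(-22, -7832) = -7854)
Add(M, Mul(-1, Function('U')(Add(11, -64)))) = Add(-7854, Mul(-1, 3)) = Add(-7854, -3) = -7857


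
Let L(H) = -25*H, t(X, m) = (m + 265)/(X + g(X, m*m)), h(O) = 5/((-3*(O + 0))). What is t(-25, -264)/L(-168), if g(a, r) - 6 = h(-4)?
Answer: -1/78050 ≈ -1.2812e-5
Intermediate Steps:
h(O) = -5/(3*O) (h(O) = 5/((-3*O)) = 5*(-1/(3*O)) = -5/(3*O))
g(a, r) = 77/12 (g(a, r) = 6 - 5/3/(-4) = 6 - 5/3*(-¼) = 6 + 5/12 = 77/12)
t(X, m) = (265 + m)/(77/12 + X) (t(X, m) = (m + 265)/(X + 77/12) = (265 + m)/(77/12 + X))
t(-25, -264)/L(-168) = (12*(265 - 264)/(77 + 12*(-25)))/((-25*(-168))) = (12*1/(77 - 300))/4200 = (12*1/(-223))*(1/4200) = (12*(-1/223)*1)*(1/4200) = -12/223*1/4200 = -1/78050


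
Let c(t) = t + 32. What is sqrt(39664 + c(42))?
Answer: sqrt(39738) ≈ 199.34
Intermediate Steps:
c(t) = 32 + t
sqrt(39664 + c(42)) = sqrt(39664 + (32 + 42)) = sqrt(39664 + 74) = sqrt(39738)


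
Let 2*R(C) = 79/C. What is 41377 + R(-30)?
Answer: 2482541/60 ≈ 41376.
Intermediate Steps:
R(C) = 79/(2*C) (R(C) = (79/C)/2 = 79/(2*C))
41377 + R(-30) = 41377 + (79/2)/(-30) = 41377 + (79/2)*(-1/30) = 41377 - 79/60 = 2482541/60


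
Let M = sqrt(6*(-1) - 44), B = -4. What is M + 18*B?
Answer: -72 + 5*I*sqrt(2) ≈ -72.0 + 7.0711*I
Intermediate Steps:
M = 5*I*sqrt(2) (M = sqrt(-6 - 44) = sqrt(-50) = 5*I*sqrt(2) ≈ 7.0711*I)
M + 18*B = 5*I*sqrt(2) + 18*(-4) = 5*I*sqrt(2) - 72 = -72 + 5*I*sqrt(2)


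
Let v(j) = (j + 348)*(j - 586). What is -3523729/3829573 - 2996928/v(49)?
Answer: 325022251211/24740086009 ≈ 13.137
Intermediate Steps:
v(j) = (-586 + j)*(348 + j) (v(j) = (348 + j)*(-586 + j) = (-586 + j)*(348 + j))
-3523729/3829573 - 2996928/v(49) = -3523729/3829573 - 2996928/(-203928 + 49² - 238*49) = -3523729*1/3829573 - 2996928/(-203928 + 2401 - 11662) = -320339/348143 - 2996928/(-213189) = -320339/348143 - 2996928*(-1/213189) = -320339/348143 + 998976/71063 = 325022251211/24740086009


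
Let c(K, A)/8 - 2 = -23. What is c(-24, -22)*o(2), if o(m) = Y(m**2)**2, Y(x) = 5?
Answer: -4200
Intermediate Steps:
o(m) = 25 (o(m) = 5**2 = 25)
c(K, A) = -168 (c(K, A) = 16 + 8*(-23) = 16 - 184 = -168)
c(-24, -22)*o(2) = -168*25 = -4200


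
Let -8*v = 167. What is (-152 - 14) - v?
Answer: -1161/8 ≈ -145.13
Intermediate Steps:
v = -167/8 (v = -⅛*167 = -167/8 ≈ -20.875)
(-152 - 14) - v = (-152 - 14) - 1*(-167/8) = -166 + 167/8 = -1161/8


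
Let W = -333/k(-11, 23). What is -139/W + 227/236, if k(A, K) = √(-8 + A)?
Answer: 227/236 + 139*I*√19/333 ≈ 0.96186 + 1.8195*I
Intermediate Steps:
W = 333*I*√19/19 (W = -333/√(-8 - 11) = -333*(-I*√19/19) = -(-333)*I*√19/19 = 333*I*√19/19 ≈ 76.395*I)
-139/W + 227/236 = -139*(-I*√19/333) + 227/236 = -(-139)*I*√19/333 + 227*(1/236) = 139*I*√19/333 + 227/236 = 227/236 + 139*I*√19/333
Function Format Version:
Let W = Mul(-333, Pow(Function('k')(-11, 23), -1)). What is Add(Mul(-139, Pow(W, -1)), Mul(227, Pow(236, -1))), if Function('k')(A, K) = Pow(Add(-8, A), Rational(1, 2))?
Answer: Add(Rational(227, 236), Mul(Rational(139, 333), I, Pow(19, Rational(1, 2)))) ≈ Add(0.96186, Mul(1.8195, I))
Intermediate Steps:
W = Mul(Rational(333, 19), I, Pow(19, Rational(1, 2))) (W = Mul(-333, Pow(Pow(Add(-8, -11), Rational(1, 2)), -1)) = Mul(-333, Pow(Pow(-19, Rational(1, 2)), -1)) = Mul(-333, Pow(Mul(I, Pow(19, Rational(1, 2))), -1)) = Mul(-333, Mul(Rational(-1, 19), I, Pow(19, Rational(1, 2)))) = Mul(Rational(333, 19), I, Pow(19, Rational(1, 2))) ≈ Mul(76.395, I))
Add(Mul(-139, Pow(W, -1)), Mul(227, Pow(236, -1))) = Add(Mul(-139, Pow(Mul(Rational(333, 19), I, Pow(19, Rational(1, 2))), -1)), Mul(227, Pow(236, -1))) = Add(Mul(-139, Mul(Rational(-1, 333), I, Pow(19, Rational(1, 2)))), Mul(227, Rational(1, 236))) = Add(Mul(Rational(139, 333), I, Pow(19, Rational(1, 2))), Rational(227, 236)) = Add(Rational(227, 236), Mul(Rational(139, 333), I, Pow(19, Rational(1, 2))))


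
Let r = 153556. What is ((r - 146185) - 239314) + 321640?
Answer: 89697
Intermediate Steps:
((r - 146185) - 239314) + 321640 = ((153556 - 146185) - 239314) + 321640 = (7371 - 239314) + 321640 = -231943 + 321640 = 89697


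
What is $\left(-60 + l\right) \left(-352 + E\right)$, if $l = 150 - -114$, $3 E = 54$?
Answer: $-68136$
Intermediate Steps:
$E = 18$ ($E = \frac{1}{3} \cdot 54 = 18$)
$l = 264$ ($l = 150 + 114 = 264$)
$\left(-60 + l\right) \left(-352 + E\right) = \left(-60 + 264\right) \left(-352 + 18\right) = 204 \left(-334\right) = -68136$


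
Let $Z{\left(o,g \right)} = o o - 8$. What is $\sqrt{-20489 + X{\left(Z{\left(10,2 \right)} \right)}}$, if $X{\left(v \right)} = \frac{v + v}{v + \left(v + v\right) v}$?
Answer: $\frac{i \sqrt{701235655}}{185} \approx 143.14 i$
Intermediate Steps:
$Z{\left(o,g \right)} = -8 + o^{2}$ ($Z{\left(o,g \right)} = o^{2} - 8 = -8 + o^{2}$)
$X{\left(v \right)} = \frac{2 v}{v + 2 v^{2}}$ ($X{\left(v \right)} = \frac{2 v}{v + 2 v v} = \frac{2 v}{v + 2 v^{2}}$)
$\sqrt{-20489 + X{\left(Z{\left(10,2 \right)} \right)}} = \sqrt{-20489 + \frac{2}{1 + 2 \left(-8 + 10^{2}\right)}} = \sqrt{-20489 + \frac{2}{1 + 2 \left(-8 + 100\right)}} = \sqrt{-20489 + \frac{2}{1 + 2 \cdot 92}} = \sqrt{-20489 + \frac{2}{1 + 184}} = \sqrt{-20489 + \frac{2}{185}} = \sqrt{- \frac{3790463}{185}} = \frac{i \sqrt{701235655}}{185}$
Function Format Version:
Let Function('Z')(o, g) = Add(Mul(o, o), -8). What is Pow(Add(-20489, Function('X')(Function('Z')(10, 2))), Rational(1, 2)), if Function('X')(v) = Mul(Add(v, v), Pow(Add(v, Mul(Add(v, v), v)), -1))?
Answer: Mul(Rational(1, 185), I, Pow(701235655, Rational(1, 2))) ≈ Mul(143.14, I)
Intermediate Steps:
Function('Z')(o, g) = Add(-8, Pow(o, 2)) (Function('Z')(o, g) = Add(Pow(o, 2), -8) = Add(-8, Pow(o, 2)))
Function('X')(v) = Mul(2, v, Pow(Add(v, Mul(2, Pow(v, 2))), -1)) (Function('X')(v) = Mul(Mul(2, v), Pow(Add(v, Mul(Mul(2, v), v)), -1)) = Mul(Mul(2, v), Pow(Add(v, Mul(2, Pow(v, 2))), -1)) = Mul(2, v, Pow(Add(v, Mul(2, Pow(v, 2))), -1)))
Pow(Add(-20489, Function('X')(Function('Z')(10, 2))), Rational(1, 2)) = Pow(Add(-20489, Mul(2, Pow(Add(1, Mul(2, Add(-8, Pow(10, 2)))), -1))), Rational(1, 2)) = Pow(Add(-20489, Mul(2, Pow(Add(1, Mul(2, Add(-8, 100))), -1))), Rational(1, 2)) = Pow(Add(-20489, Mul(2, Pow(Add(1, Mul(2, 92)), -1))), Rational(1, 2)) = Pow(Add(-20489, Mul(2, Pow(Add(1, 184), -1))), Rational(1, 2)) = Pow(Add(-20489, Mul(2, Pow(185, -1))), Rational(1, 2)) = Pow(Add(-20489, Mul(2, Rational(1, 185))), Rational(1, 2)) = Pow(Add(-20489, Rational(2, 185)), Rational(1, 2)) = Pow(Rational(-3790463, 185), Rational(1, 2)) = Mul(Rational(1, 185), I, Pow(701235655, Rational(1, 2)))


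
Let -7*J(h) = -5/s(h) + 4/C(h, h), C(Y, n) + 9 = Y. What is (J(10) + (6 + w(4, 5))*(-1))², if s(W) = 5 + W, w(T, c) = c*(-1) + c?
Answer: 18769/441 ≈ 42.560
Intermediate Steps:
C(Y, n) = -9 + Y
w(T, c) = 0 (w(T, c) = -c + c = 0)
J(h) = -4/(7*(-9 + h)) + 5/(7*(5 + h)) (J(h) = -(-5/(5 + h) + 4/(-9 + h))/7 = -4/(7*(-9 + h)) + 5/(7*(5 + h)))
(J(10) + (6 + w(4, 5))*(-1))² = ((-65 + 10)/(7*(-9 + 10)*(5 + 10)) + (6 + 0)*(-1))² = ((⅐)*(-55)/(1*15) + 6*(-1))² = ((⅐)*1*(1/15)*(-55) - 6)² = (-11/21 - 6)² = (-137/21)² = 18769/441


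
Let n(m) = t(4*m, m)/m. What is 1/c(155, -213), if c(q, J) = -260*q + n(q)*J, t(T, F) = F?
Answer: -1/40513 ≈ -2.4683e-5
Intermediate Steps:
n(m) = 1 (n(m) = m/m = 1)
c(q, J) = J - 260*q (c(q, J) = -260*q + 1*J = -260*q + J = J - 260*q)
1/c(155, -213) = 1/(-213 - 260*155) = 1/(-213 - 40300) = 1/(-40513) = -1/40513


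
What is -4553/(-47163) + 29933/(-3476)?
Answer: -17669669/2075172 ≈ -8.5148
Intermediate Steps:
-4553/(-47163) + 29933/(-3476) = -4553*(-1/47163) + 29933*(-1/3476) = 4553/47163 - 29933/3476 = -17669669/2075172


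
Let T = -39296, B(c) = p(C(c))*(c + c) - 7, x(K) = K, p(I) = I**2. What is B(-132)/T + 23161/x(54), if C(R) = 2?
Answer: 455096029/1060992 ≈ 428.93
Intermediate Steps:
B(c) = -7 + 8*c (B(c) = 2**2*(c + c) - 7 = 4*(2*c) - 7 = 8*c - 7 = -7 + 8*c)
B(-132)/T + 23161/x(54) = (-7 + 8*(-132))/(-39296) + 23161/54 = (-7 - 1056)*(-1/39296) + 23161*(1/54) = -1063*(-1/39296) + 23161/54 = 1063/39296 + 23161/54 = 455096029/1060992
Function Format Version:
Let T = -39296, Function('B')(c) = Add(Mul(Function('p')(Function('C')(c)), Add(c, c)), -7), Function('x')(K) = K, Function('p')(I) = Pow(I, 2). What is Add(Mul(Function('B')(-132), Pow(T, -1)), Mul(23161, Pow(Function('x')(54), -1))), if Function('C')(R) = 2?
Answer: Rational(455096029, 1060992) ≈ 428.93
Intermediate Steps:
Function('B')(c) = Add(-7, Mul(8, c)) (Function('B')(c) = Add(Mul(Pow(2, 2), Add(c, c)), -7) = Add(Mul(4, Mul(2, c)), -7) = Add(Mul(8, c), -7) = Add(-7, Mul(8, c)))
Add(Mul(Function('B')(-132), Pow(T, -1)), Mul(23161, Pow(Function('x')(54), -1))) = Add(Mul(Add(-7, Mul(8, -132)), Pow(-39296, -1)), Mul(23161, Pow(54, -1))) = Add(Mul(Add(-7, -1056), Rational(-1, 39296)), Mul(23161, Rational(1, 54))) = Add(Mul(-1063, Rational(-1, 39296)), Rational(23161, 54)) = Add(Rational(1063, 39296), Rational(23161, 54)) = Rational(455096029, 1060992)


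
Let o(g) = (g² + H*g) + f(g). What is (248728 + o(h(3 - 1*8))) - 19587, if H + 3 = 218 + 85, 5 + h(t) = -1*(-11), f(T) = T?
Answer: 230983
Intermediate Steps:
h(t) = 6 (h(t) = -5 - 1*(-11) = -5 + 11 = 6)
H = 300 (H = -3 + (218 + 85) = -3 + 303 = 300)
o(g) = g² + 301*g (o(g) = (g² + 300*g) + g = g² + 301*g)
(248728 + o(h(3 - 1*8))) - 19587 = (248728 + 6*(301 + 6)) - 19587 = (248728 + 6*307) - 19587 = (248728 + 1842) - 19587 = 250570 - 19587 = 230983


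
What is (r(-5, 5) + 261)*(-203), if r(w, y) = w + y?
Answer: -52983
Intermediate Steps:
(r(-5, 5) + 261)*(-203) = ((-5 + 5) + 261)*(-203) = (0 + 261)*(-203) = 261*(-203) = -52983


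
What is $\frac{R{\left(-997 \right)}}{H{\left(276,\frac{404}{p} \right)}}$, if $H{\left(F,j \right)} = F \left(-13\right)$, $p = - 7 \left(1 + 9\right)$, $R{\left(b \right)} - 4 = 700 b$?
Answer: $\frac{58158}{299} \approx 194.51$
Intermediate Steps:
$R{\left(b \right)} = 4 + 700 b$
$p = -70$ ($p = \left(-7\right) 10 = -70$)
$H{\left(F,j \right)} = - 13 F$
$\frac{R{\left(-997 \right)}}{H{\left(276,\frac{404}{p} \right)}} = \frac{4 + 700 \left(-997\right)}{\left(-13\right) 276} = \frac{4 - 697900}{-3588} = \left(-697896\right) \left(- \frac{1}{3588}\right) = \frac{58158}{299}$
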